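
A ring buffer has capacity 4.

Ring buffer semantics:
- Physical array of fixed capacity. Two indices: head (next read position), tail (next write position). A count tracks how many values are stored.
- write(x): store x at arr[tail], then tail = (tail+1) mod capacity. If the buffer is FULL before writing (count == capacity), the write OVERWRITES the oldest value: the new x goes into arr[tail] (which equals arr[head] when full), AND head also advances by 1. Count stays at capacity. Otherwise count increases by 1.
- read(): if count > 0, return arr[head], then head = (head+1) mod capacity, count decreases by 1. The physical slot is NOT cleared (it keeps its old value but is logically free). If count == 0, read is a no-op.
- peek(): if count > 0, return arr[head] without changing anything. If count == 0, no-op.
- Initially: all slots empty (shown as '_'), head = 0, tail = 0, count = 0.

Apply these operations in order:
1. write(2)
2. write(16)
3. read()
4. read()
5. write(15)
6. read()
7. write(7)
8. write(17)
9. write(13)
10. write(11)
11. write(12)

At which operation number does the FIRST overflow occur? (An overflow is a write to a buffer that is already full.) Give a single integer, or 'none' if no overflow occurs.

After op 1 (write(2)): arr=[2 _ _ _] head=0 tail=1 count=1
After op 2 (write(16)): arr=[2 16 _ _] head=0 tail=2 count=2
After op 3 (read()): arr=[2 16 _ _] head=1 tail=2 count=1
After op 4 (read()): arr=[2 16 _ _] head=2 tail=2 count=0
After op 5 (write(15)): arr=[2 16 15 _] head=2 tail=3 count=1
After op 6 (read()): arr=[2 16 15 _] head=3 tail=3 count=0
After op 7 (write(7)): arr=[2 16 15 7] head=3 tail=0 count=1
After op 8 (write(17)): arr=[17 16 15 7] head=3 tail=1 count=2
After op 9 (write(13)): arr=[17 13 15 7] head=3 tail=2 count=3
After op 10 (write(11)): arr=[17 13 11 7] head=3 tail=3 count=4
After op 11 (write(12)): arr=[17 13 11 12] head=0 tail=0 count=4

Answer: 11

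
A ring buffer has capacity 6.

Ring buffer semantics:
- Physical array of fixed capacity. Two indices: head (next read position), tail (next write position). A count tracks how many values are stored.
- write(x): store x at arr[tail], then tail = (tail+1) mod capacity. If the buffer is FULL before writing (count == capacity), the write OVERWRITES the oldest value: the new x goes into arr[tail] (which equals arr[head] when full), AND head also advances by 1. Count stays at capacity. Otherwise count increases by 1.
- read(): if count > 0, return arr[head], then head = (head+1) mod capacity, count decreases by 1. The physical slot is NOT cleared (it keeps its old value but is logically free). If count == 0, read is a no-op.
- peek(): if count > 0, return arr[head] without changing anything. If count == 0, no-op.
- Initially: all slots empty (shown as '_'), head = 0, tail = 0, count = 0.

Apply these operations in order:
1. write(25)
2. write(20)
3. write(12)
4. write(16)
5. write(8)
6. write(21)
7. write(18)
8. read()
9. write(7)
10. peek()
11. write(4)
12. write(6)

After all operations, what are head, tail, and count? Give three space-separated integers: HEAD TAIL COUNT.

After op 1 (write(25)): arr=[25 _ _ _ _ _] head=0 tail=1 count=1
After op 2 (write(20)): arr=[25 20 _ _ _ _] head=0 tail=2 count=2
After op 3 (write(12)): arr=[25 20 12 _ _ _] head=0 tail=3 count=3
After op 4 (write(16)): arr=[25 20 12 16 _ _] head=0 tail=4 count=4
After op 5 (write(8)): arr=[25 20 12 16 8 _] head=0 tail=5 count=5
After op 6 (write(21)): arr=[25 20 12 16 8 21] head=0 tail=0 count=6
After op 7 (write(18)): arr=[18 20 12 16 8 21] head=1 tail=1 count=6
After op 8 (read()): arr=[18 20 12 16 8 21] head=2 tail=1 count=5
After op 9 (write(7)): arr=[18 7 12 16 8 21] head=2 tail=2 count=6
After op 10 (peek()): arr=[18 7 12 16 8 21] head=2 tail=2 count=6
After op 11 (write(4)): arr=[18 7 4 16 8 21] head=3 tail=3 count=6
After op 12 (write(6)): arr=[18 7 4 6 8 21] head=4 tail=4 count=6

Answer: 4 4 6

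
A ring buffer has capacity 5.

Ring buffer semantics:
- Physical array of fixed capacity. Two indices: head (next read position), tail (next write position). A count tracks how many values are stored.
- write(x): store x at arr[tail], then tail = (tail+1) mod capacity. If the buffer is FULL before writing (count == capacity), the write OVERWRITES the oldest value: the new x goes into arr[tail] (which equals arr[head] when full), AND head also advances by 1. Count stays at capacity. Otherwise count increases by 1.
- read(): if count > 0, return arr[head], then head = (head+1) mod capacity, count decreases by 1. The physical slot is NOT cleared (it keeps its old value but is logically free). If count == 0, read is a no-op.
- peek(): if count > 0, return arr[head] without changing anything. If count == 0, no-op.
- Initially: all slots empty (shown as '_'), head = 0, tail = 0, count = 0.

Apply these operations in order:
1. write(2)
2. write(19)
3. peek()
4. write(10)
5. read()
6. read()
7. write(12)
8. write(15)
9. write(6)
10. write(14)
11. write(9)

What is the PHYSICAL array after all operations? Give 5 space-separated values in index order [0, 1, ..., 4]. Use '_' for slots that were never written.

After op 1 (write(2)): arr=[2 _ _ _ _] head=0 tail=1 count=1
After op 2 (write(19)): arr=[2 19 _ _ _] head=0 tail=2 count=2
After op 3 (peek()): arr=[2 19 _ _ _] head=0 tail=2 count=2
After op 4 (write(10)): arr=[2 19 10 _ _] head=0 tail=3 count=3
After op 5 (read()): arr=[2 19 10 _ _] head=1 tail=3 count=2
After op 6 (read()): arr=[2 19 10 _ _] head=2 tail=3 count=1
After op 7 (write(12)): arr=[2 19 10 12 _] head=2 tail=4 count=2
After op 8 (write(15)): arr=[2 19 10 12 15] head=2 tail=0 count=3
After op 9 (write(6)): arr=[6 19 10 12 15] head=2 tail=1 count=4
After op 10 (write(14)): arr=[6 14 10 12 15] head=2 tail=2 count=5
After op 11 (write(9)): arr=[6 14 9 12 15] head=3 tail=3 count=5

Answer: 6 14 9 12 15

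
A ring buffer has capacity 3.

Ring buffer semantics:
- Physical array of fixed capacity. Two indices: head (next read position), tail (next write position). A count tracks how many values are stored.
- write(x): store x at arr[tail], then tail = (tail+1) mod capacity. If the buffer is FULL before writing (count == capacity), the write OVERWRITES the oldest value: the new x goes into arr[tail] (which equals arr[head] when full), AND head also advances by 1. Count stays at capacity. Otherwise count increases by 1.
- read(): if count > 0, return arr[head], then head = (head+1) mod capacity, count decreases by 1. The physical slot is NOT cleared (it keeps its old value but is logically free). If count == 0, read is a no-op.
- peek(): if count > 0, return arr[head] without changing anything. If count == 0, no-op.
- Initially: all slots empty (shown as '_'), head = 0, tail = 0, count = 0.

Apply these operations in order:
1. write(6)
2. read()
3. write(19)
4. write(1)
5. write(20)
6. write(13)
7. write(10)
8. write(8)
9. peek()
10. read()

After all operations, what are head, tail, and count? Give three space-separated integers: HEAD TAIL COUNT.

After op 1 (write(6)): arr=[6 _ _] head=0 tail=1 count=1
After op 2 (read()): arr=[6 _ _] head=1 tail=1 count=0
After op 3 (write(19)): arr=[6 19 _] head=1 tail=2 count=1
After op 4 (write(1)): arr=[6 19 1] head=1 tail=0 count=2
After op 5 (write(20)): arr=[20 19 1] head=1 tail=1 count=3
After op 6 (write(13)): arr=[20 13 1] head=2 tail=2 count=3
After op 7 (write(10)): arr=[20 13 10] head=0 tail=0 count=3
After op 8 (write(8)): arr=[8 13 10] head=1 tail=1 count=3
After op 9 (peek()): arr=[8 13 10] head=1 tail=1 count=3
After op 10 (read()): arr=[8 13 10] head=2 tail=1 count=2

Answer: 2 1 2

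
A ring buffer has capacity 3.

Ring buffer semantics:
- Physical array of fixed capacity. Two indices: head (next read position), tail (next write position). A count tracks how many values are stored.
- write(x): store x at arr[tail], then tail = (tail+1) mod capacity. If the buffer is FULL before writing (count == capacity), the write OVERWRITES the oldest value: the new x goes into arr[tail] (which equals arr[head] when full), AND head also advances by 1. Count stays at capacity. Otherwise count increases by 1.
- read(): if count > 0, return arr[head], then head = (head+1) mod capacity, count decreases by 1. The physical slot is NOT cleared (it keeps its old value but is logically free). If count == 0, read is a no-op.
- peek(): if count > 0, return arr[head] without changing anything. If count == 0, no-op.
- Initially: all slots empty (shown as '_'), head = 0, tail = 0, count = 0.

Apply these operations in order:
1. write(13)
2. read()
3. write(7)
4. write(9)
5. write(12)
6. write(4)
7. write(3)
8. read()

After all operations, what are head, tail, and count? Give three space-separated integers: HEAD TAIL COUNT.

After op 1 (write(13)): arr=[13 _ _] head=0 tail=1 count=1
After op 2 (read()): arr=[13 _ _] head=1 tail=1 count=0
After op 3 (write(7)): arr=[13 7 _] head=1 tail=2 count=1
After op 4 (write(9)): arr=[13 7 9] head=1 tail=0 count=2
After op 5 (write(12)): arr=[12 7 9] head=1 tail=1 count=3
After op 6 (write(4)): arr=[12 4 9] head=2 tail=2 count=3
After op 7 (write(3)): arr=[12 4 3] head=0 tail=0 count=3
After op 8 (read()): arr=[12 4 3] head=1 tail=0 count=2

Answer: 1 0 2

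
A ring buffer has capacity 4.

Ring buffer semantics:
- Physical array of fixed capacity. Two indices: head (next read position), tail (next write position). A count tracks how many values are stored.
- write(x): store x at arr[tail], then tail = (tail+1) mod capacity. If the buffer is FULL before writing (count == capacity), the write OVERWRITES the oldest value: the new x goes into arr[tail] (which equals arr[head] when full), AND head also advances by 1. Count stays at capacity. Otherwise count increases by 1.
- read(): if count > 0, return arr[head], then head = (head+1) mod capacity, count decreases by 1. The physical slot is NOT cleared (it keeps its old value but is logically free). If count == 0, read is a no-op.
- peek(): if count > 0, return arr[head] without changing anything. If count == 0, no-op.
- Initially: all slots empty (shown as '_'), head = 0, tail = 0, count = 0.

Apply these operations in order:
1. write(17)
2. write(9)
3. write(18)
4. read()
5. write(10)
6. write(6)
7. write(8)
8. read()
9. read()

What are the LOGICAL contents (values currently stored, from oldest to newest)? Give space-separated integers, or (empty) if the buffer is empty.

Answer: 6 8

Derivation:
After op 1 (write(17)): arr=[17 _ _ _] head=0 tail=1 count=1
After op 2 (write(9)): arr=[17 9 _ _] head=0 tail=2 count=2
After op 3 (write(18)): arr=[17 9 18 _] head=0 tail=3 count=3
After op 4 (read()): arr=[17 9 18 _] head=1 tail=3 count=2
After op 5 (write(10)): arr=[17 9 18 10] head=1 tail=0 count=3
After op 6 (write(6)): arr=[6 9 18 10] head=1 tail=1 count=4
After op 7 (write(8)): arr=[6 8 18 10] head=2 tail=2 count=4
After op 8 (read()): arr=[6 8 18 10] head=3 tail=2 count=3
After op 9 (read()): arr=[6 8 18 10] head=0 tail=2 count=2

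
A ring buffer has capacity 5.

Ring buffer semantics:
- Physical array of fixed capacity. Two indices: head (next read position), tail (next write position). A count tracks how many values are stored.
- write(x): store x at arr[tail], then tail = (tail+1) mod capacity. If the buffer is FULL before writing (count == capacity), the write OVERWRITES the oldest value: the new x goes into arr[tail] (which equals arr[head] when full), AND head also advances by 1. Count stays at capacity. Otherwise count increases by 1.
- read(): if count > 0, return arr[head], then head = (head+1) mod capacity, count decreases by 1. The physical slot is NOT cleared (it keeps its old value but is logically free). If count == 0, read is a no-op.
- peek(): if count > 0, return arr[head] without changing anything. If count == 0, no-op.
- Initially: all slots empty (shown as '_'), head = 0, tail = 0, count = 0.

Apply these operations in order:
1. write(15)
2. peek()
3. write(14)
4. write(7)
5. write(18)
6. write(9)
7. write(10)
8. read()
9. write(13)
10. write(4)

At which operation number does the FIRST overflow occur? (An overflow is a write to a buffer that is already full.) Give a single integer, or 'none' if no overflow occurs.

After op 1 (write(15)): arr=[15 _ _ _ _] head=0 tail=1 count=1
After op 2 (peek()): arr=[15 _ _ _ _] head=0 tail=1 count=1
After op 3 (write(14)): arr=[15 14 _ _ _] head=0 tail=2 count=2
After op 4 (write(7)): arr=[15 14 7 _ _] head=0 tail=3 count=3
After op 5 (write(18)): arr=[15 14 7 18 _] head=0 tail=4 count=4
After op 6 (write(9)): arr=[15 14 7 18 9] head=0 tail=0 count=5
After op 7 (write(10)): arr=[10 14 7 18 9] head=1 tail=1 count=5
After op 8 (read()): arr=[10 14 7 18 9] head=2 tail=1 count=4
After op 9 (write(13)): arr=[10 13 7 18 9] head=2 tail=2 count=5
After op 10 (write(4)): arr=[10 13 4 18 9] head=3 tail=3 count=5

Answer: 7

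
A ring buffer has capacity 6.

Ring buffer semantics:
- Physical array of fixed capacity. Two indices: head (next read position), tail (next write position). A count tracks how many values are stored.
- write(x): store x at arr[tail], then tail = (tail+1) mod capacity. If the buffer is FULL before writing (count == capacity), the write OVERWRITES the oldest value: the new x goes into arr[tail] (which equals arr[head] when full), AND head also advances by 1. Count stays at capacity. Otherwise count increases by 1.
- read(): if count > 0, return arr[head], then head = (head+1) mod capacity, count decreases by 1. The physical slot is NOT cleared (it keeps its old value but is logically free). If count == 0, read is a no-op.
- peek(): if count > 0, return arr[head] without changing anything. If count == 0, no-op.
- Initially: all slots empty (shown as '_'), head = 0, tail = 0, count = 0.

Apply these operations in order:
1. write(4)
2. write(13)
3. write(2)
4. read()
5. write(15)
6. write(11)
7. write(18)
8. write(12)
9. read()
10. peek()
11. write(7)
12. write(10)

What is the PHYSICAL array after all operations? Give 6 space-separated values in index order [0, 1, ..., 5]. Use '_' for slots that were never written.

Answer: 12 7 10 15 11 18

Derivation:
After op 1 (write(4)): arr=[4 _ _ _ _ _] head=0 tail=1 count=1
After op 2 (write(13)): arr=[4 13 _ _ _ _] head=0 tail=2 count=2
After op 3 (write(2)): arr=[4 13 2 _ _ _] head=0 tail=3 count=3
After op 4 (read()): arr=[4 13 2 _ _ _] head=1 tail=3 count=2
After op 5 (write(15)): arr=[4 13 2 15 _ _] head=1 tail=4 count=3
After op 6 (write(11)): arr=[4 13 2 15 11 _] head=1 tail=5 count=4
After op 7 (write(18)): arr=[4 13 2 15 11 18] head=1 tail=0 count=5
After op 8 (write(12)): arr=[12 13 2 15 11 18] head=1 tail=1 count=6
After op 9 (read()): arr=[12 13 2 15 11 18] head=2 tail=1 count=5
After op 10 (peek()): arr=[12 13 2 15 11 18] head=2 tail=1 count=5
After op 11 (write(7)): arr=[12 7 2 15 11 18] head=2 tail=2 count=6
After op 12 (write(10)): arr=[12 7 10 15 11 18] head=3 tail=3 count=6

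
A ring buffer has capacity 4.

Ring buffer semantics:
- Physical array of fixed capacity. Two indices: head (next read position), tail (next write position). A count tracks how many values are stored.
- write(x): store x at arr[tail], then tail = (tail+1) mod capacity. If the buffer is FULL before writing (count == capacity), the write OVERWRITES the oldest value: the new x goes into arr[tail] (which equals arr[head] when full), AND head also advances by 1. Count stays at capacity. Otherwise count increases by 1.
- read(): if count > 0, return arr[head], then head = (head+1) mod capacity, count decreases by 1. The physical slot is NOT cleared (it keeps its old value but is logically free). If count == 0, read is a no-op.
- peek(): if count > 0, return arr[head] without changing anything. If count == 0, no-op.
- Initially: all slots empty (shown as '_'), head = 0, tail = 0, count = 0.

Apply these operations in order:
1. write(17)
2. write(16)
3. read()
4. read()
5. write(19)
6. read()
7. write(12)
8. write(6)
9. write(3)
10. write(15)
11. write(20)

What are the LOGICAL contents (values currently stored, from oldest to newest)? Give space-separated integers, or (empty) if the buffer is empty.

Answer: 6 3 15 20

Derivation:
After op 1 (write(17)): arr=[17 _ _ _] head=0 tail=1 count=1
After op 2 (write(16)): arr=[17 16 _ _] head=0 tail=2 count=2
After op 3 (read()): arr=[17 16 _ _] head=1 tail=2 count=1
After op 4 (read()): arr=[17 16 _ _] head=2 tail=2 count=0
After op 5 (write(19)): arr=[17 16 19 _] head=2 tail=3 count=1
After op 6 (read()): arr=[17 16 19 _] head=3 tail=3 count=0
After op 7 (write(12)): arr=[17 16 19 12] head=3 tail=0 count=1
After op 8 (write(6)): arr=[6 16 19 12] head=3 tail=1 count=2
After op 9 (write(3)): arr=[6 3 19 12] head=3 tail=2 count=3
After op 10 (write(15)): arr=[6 3 15 12] head=3 tail=3 count=4
After op 11 (write(20)): arr=[6 3 15 20] head=0 tail=0 count=4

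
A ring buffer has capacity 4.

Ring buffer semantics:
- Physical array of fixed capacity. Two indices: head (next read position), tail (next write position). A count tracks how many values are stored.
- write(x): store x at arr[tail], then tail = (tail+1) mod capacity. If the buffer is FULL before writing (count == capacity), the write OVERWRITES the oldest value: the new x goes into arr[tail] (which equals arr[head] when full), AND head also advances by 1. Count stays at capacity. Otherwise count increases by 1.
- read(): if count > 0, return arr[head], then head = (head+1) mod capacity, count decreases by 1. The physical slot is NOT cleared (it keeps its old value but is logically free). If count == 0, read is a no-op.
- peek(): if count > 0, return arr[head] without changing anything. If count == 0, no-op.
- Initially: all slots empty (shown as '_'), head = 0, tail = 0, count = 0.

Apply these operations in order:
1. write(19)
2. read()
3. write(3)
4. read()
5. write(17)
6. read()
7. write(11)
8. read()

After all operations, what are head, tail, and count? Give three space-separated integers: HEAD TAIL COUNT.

Answer: 0 0 0

Derivation:
After op 1 (write(19)): arr=[19 _ _ _] head=0 tail=1 count=1
After op 2 (read()): arr=[19 _ _ _] head=1 tail=1 count=0
After op 3 (write(3)): arr=[19 3 _ _] head=1 tail=2 count=1
After op 4 (read()): arr=[19 3 _ _] head=2 tail=2 count=0
After op 5 (write(17)): arr=[19 3 17 _] head=2 tail=3 count=1
After op 6 (read()): arr=[19 3 17 _] head=3 tail=3 count=0
After op 7 (write(11)): arr=[19 3 17 11] head=3 tail=0 count=1
After op 8 (read()): arr=[19 3 17 11] head=0 tail=0 count=0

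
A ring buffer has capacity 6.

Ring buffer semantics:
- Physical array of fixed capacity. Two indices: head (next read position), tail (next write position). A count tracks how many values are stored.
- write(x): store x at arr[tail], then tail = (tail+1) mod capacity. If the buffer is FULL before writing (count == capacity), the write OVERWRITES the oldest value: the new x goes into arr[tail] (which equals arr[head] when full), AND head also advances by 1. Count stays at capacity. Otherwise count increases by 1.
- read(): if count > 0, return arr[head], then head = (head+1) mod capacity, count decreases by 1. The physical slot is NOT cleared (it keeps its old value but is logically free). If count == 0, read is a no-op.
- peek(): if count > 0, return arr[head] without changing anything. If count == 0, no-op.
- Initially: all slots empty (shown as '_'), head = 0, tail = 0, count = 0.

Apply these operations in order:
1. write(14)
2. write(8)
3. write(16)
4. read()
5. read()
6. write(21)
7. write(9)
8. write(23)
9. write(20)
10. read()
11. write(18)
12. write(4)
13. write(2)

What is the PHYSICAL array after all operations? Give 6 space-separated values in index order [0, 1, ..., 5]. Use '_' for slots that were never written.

Answer: 20 18 4 2 9 23

Derivation:
After op 1 (write(14)): arr=[14 _ _ _ _ _] head=0 tail=1 count=1
After op 2 (write(8)): arr=[14 8 _ _ _ _] head=0 tail=2 count=2
After op 3 (write(16)): arr=[14 8 16 _ _ _] head=0 tail=3 count=3
After op 4 (read()): arr=[14 8 16 _ _ _] head=1 tail=3 count=2
After op 5 (read()): arr=[14 8 16 _ _ _] head=2 tail=3 count=1
After op 6 (write(21)): arr=[14 8 16 21 _ _] head=2 tail=4 count=2
After op 7 (write(9)): arr=[14 8 16 21 9 _] head=2 tail=5 count=3
After op 8 (write(23)): arr=[14 8 16 21 9 23] head=2 tail=0 count=4
After op 9 (write(20)): arr=[20 8 16 21 9 23] head=2 tail=1 count=5
After op 10 (read()): arr=[20 8 16 21 9 23] head=3 tail=1 count=4
After op 11 (write(18)): arr=[20 18 16 21 9 23] head=3 tail=2 count=5
After op 12 (write(4)): arr=[20 18 4 21 9 23] head=3 tail=3 count=6
After op 13 (write(2)): arr=[20 18 4 2 9 23] head=4 tail=4 count=6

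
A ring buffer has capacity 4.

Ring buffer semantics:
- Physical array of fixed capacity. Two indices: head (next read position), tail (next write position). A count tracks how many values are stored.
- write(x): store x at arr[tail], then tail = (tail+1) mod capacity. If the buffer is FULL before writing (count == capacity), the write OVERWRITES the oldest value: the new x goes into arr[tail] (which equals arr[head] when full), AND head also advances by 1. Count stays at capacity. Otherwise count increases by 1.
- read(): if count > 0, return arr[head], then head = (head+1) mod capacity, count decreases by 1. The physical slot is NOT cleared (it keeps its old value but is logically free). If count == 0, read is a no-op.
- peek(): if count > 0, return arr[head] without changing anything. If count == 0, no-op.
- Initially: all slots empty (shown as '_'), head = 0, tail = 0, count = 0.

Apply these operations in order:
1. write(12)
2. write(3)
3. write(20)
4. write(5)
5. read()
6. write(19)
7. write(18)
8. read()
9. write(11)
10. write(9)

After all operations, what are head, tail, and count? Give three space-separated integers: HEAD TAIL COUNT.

Answer: 0 0 4

Derivation:
After op 1 (write(12)): arr=[12 _ _ _] head=0 tail=1 count=1
After op 2 (write(3)): arr=[12 3 _ _] head=0 tail=2 count=2
After op 3 (write(20)): arr=[12 3 20 _] head=0 tail=3 count=3
After op 4 (write(5)): arr=[12 3 20 5] head=0 tail=0 count=4
After op 5 (read()): arr=[12 3 20 5] head=1 tail=0 count=3
After op 6 (write(19)): arr=[19 3 20 5] head=1 tail=1 count=4
After op 7 (write(18)): arr=[19 18 20 5] head=2 tail=2 count=4
After op 8 (read()): arr=[19 18 20 5] head=3 tail=2 count=3
After op 9 (write(11)): arr=[19 18 11 5] head=3 tail=3 count=4
After op 10 (write(9)): arr=[19 18 11 9] head=0 tail=0 count=4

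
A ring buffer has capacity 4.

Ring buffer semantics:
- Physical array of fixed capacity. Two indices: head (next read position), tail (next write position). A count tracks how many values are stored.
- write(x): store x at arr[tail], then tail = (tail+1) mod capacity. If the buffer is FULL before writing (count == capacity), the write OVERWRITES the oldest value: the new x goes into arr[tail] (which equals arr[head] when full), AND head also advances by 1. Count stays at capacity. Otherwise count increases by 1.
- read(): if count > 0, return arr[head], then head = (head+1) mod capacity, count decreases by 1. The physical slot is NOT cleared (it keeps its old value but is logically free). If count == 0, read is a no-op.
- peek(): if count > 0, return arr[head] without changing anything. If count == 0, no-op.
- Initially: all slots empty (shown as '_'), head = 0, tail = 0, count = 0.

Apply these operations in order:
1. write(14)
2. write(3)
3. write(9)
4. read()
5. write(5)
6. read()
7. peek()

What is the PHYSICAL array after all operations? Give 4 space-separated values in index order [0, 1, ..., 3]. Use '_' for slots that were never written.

After op 1 (write(14)): arr=[14 _ _ _] head=0 tail=1 count=1
After op 2 (write(3)): arr=[14 3 _ _] head=0 tail=2 count=2
After op 3 (write(9)): arr=[14 3 9 _] head=0 tail=3 count=3
After op 4 (read()): arr=[14 3 9 _] head=1 tail=3 count=2
After op 5 (write(5)): arr=[14 3 9 5] head=1 tail=0 count=3
After op 6 (read()): arr=[14 3 9 5] head=2 tail=0 count=2
After op 7 (peek()): arr=[14 3 9 5] head=2 tail=0 count=2

Answer: 14 3 9 5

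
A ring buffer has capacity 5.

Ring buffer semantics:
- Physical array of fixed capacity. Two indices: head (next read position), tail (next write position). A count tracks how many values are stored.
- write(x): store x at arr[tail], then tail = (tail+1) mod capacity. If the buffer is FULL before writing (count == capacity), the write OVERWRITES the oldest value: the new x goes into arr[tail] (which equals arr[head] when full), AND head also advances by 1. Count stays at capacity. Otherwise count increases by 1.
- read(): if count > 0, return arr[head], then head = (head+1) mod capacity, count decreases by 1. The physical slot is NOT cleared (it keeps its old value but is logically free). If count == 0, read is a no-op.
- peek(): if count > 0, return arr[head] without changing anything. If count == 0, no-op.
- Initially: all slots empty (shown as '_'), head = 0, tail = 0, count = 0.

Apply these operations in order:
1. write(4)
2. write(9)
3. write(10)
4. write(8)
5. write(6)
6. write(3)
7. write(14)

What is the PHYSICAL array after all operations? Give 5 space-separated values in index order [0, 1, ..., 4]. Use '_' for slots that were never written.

After op 1 (write(4)): arr=[4 _ _ _ _] head=0 tail=1 count=1
After op 2 (write(9)): arr=[4 9 _ _ _] head=0 tail=2 count=2
After op 3 (write(10)): arr=[4 9 10 _ _] head=0 tail=3 count=3
After op 4 (write(8)): arr=[4 9 10 8 _] head=0 tail=4 count=4
After op 5 (write(6)): arr=[4 9 10 8 6] head=0 tail=0 count=5
After op 6 (write(3)): arr=[3 9 10 8 6] head=1 tail=1 count=5
After op 7 (write(14)): arr=[3 14 10 8 6] head=2 tail=2 count=5

Answer: 3 14 10 8 6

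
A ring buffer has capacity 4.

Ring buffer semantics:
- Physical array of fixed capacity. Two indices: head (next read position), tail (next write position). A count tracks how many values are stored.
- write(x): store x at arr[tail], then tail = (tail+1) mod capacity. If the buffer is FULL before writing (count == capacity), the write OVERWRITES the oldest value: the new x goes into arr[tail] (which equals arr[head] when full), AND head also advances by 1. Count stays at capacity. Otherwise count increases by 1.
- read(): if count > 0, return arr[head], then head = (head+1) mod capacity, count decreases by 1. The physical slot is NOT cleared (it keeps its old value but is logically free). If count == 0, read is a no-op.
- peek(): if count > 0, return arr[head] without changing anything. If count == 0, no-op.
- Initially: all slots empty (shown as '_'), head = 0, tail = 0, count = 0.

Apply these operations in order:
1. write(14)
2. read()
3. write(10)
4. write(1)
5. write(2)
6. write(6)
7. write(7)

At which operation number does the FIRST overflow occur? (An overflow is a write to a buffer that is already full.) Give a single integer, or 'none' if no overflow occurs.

Answer: 7

Derivation:
After op 1 (write(14)): arr=[14 _ _ _] head=0 tail=1 count=1
After op 2 (read()): arr=[14 _ _ _] head=1 tail=1 count=0
After op 3 (write(10)): arr=[14 10 _ _] head=1 tail=2 count=1
After op 4 (write(1)): arr=[14 10 1 _] head=1 tail=3 count=2
After op 5 (write(2)): arr=[14 10 1 2] head=1 tail=0 count=3
After op 6 (write(6)): arr=[6 10 1 2] head=1 tail=1 count=4
After op 7 (write(7)): arr=[6 7 1 2] head=2 tail=2 count=4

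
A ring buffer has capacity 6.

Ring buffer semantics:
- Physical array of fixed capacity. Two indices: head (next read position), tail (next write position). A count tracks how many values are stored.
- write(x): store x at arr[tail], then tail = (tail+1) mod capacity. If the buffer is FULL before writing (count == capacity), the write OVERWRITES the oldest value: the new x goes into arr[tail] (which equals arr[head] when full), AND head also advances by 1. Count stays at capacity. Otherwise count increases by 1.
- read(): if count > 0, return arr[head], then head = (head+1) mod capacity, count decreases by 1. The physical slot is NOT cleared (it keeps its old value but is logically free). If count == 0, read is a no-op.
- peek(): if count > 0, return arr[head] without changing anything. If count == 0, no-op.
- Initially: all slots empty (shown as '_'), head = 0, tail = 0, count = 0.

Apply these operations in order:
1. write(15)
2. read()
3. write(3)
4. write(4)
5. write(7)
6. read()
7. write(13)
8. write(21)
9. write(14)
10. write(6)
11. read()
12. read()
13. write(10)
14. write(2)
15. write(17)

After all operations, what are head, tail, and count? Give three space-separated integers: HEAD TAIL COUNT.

Answer: 5 5 6

Derivation:
After op 1 (write(15)): arr=[15 _ _ _ _ _] head=0 tail=1 count=1
After op 2 (read()): arr=[15 _ _ _ _ _] head=1 tail=1 count=0
After op 3 (write(3)): arr=[15 3 _ _ _ _] head=1 tail=2 count=1
After op 4 (write(4)): arr=[15 3 4 _ _ _] head=1 tail=3 count=2
After op 5 (write(7)): arr=[15 3 4 7 _ _] head=1 tail=4 count=3
After op 6 (read()): arr=[15 3 4 7 _ _] head=2 tail=4 count=2
After op 7 (write(13)): arr=[15 3 4 7 13 _] head=2 tail=5 count=3
After op 8 (write(21)): arr=[15 3 4 7 13 21] head=2 tail=0 count=4
After op 9 (write(14)): arr=[14 3 4 7 13 21] head=2 tail=1 count=5
After op 10 (write(6)): arr=[14 6 4 7 13 21] head=2 tail=2 count=6
After op 11 (read()): arr=[14 6 4 7 13 21] head=3 tail=2 count=5
After op 12 (read()): arr=[14 6 4 7 13 21] head=4 tail=2 count=4
After op 13 (write(10)): arr=[14 6 10 7 13 21] head=4 tail=3 count=5
After op 14 (write(2)): arr=[14 6 10 2 13 21] head=4 tail=4 count=6
After op 15 (write(17)): arr=[14 6 10 2 17 21] head=5 tail=5 count=6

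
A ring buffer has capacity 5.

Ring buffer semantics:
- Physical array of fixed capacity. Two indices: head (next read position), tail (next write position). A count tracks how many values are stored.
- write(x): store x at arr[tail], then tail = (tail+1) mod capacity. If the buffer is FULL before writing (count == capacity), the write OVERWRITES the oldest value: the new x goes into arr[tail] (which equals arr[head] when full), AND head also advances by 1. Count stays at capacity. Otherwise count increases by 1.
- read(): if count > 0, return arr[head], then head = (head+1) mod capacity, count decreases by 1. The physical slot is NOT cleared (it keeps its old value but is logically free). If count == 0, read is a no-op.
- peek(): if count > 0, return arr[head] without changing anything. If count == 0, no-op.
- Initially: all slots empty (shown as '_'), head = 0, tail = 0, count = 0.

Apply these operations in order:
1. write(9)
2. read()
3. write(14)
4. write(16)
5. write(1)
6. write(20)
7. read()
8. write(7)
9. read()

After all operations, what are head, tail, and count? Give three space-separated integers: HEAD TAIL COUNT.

After op 1 (write(9)): arr=[9 _ _ _ _] head=0 tail=1 count=1
After op 2 (read()): arr=[9 _ _ _ _] head=1 tail=1 count=0
After op 3 (write(14)): arr=[9 14 _ _ _] head=1 tail=2 count=1
After op 4 (write(16)): arr=[9 14 16 _ _] head=1 tail=3 count=2
After op 5 (write(1)): arr=[9 14 16 1 _] head=1 tail=4 count=3
After op 6 (write(20)): arr=[9 14 16 1 20] head=1 tail=0 count=4
After op 7 (read()): arr=[9 14 16 1 20] head=2 tail=0 count=3
After op 8 (write(7)): arr=[7 14 16 1 20] head=2 tail=1 count=4
After op 9 (read()): arr=[7 14 16 1 20] head=3 tail=1 count=3

Answer: 3 1 3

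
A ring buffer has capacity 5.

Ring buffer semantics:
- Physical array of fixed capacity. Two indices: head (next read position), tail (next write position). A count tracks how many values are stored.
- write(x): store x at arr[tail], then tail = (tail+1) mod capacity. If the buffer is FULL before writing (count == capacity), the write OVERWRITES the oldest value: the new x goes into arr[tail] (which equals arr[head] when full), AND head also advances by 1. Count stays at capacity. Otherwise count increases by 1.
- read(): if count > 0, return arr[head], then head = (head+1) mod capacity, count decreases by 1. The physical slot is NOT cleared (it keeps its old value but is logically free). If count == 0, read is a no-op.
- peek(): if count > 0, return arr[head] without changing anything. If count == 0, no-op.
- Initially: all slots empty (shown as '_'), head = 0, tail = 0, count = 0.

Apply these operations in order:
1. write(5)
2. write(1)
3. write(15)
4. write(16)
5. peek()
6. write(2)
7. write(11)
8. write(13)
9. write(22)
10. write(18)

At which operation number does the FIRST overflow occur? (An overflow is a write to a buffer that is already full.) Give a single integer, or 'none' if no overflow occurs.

Answer: 7

Derivation:
After op 1 (write(5)): arr=[5 _ _ _ _] head=0 tail=1 count=1
After op 2 (write(1)): arr=[5 1 _ _ _] head=0 tail=2 count=2
After op 3 (write(15)): arr=[5 1 15 _ _] head=0 tail=3 count=3
After op 4 (write(16)): arr=[5 1 15 16 _] head=0 tail=4 count=4
After op 5 (peek()): arr=[5 1 15 16 _] head=0 tail=4 count=4
After op 6 (write(2)): arr=[5 1 15 16 2] head=0 tail=0 count=5
After op 7 (write(11)): arr=[11 1 15 16 2] head=1 tail=1 count=5
After op 8 (write(13)): arr=[11 13 15 16 2] head=2 tail=2 count=5
After op 9 (write(22)): arr=[11 13 22 16 2] head=3 tail=3 count=5
After op 10 (write(18)): arr=[11 13 22 18 2] head=4 tail=4 count=5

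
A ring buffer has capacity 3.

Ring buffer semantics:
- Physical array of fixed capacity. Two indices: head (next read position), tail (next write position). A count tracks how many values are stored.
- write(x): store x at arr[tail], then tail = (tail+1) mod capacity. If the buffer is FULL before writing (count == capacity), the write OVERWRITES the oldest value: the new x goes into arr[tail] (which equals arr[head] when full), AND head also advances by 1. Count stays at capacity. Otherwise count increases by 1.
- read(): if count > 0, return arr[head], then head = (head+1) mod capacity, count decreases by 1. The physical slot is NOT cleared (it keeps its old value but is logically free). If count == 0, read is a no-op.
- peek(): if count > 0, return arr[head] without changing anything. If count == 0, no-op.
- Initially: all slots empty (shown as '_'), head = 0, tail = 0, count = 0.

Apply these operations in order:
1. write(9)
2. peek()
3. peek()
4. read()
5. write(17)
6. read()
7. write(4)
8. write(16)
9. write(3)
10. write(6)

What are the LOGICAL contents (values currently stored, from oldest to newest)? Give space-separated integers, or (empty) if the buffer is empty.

Answer: 16 3 6

Derivation:
After op 1 (write(9)): arr=[9 _ _] head=0 tail=1 count=1
After op 2 (peek()): arr=[9 _ _] head=0 tail=1 count=1
After op 3 (peek()): arr=[9 _ _] head=0 tail=1 count=1
After op 4 (read()): arr=[9 _ _] head=1 tail=1 count=0
After op 5 (write(17)): arr=[9 17 _] head=1 tail=2 count=1
After op 6 (read()): arr=[9 17 _] head=2 tail=2 count=0
After op 7 (write(4)): arr=[9 17 4] head=2 tail=0 count=1
After op 8 (write(16)): arr=[16 17 4] head=2 tail=1 count=2
After op 9 (write(3)): arr=[16 3 4] head=2 tail=2 count=3
After op 10 (write(6)): arr=[16 3 6] head=0 tail=0 count=3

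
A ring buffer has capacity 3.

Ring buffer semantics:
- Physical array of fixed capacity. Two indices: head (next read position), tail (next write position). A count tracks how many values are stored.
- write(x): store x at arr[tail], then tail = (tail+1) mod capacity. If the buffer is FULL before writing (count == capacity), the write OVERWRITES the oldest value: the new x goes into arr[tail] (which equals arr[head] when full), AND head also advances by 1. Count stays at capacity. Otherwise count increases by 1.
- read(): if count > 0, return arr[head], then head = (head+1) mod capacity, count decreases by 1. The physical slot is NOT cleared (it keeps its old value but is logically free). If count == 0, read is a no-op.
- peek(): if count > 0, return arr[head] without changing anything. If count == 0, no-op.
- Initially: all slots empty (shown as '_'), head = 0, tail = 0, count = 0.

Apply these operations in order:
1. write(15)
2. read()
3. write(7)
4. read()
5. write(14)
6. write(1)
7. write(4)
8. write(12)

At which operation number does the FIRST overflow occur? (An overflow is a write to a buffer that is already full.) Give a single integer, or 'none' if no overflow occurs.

After op 1 (write(15)): arr=[15 _ _] head=0 tail=1 count=1
After op 2 (read()): arr=[15 _ _] head=1 tail=1 count=0
After op 3 (write(7)): arr=[15 7 _] head=1 tail=2 count=1
After op 4 (read()): arr=[15 7 _] head=2 tail=2 count=0
After op 5 (write(14)): arr=[15 7 14] head=2 tail=0 count=1
After op 6 (write(1)): arr=[1 7 14] head=2 tail=1 count=2
After op 7 (write(4)): arr=[1 4 14] head=2 tail=2 count=3
After op 8 (write(12)): arr=[1 4 12] head=0 tail=0 count=3

Answer: 8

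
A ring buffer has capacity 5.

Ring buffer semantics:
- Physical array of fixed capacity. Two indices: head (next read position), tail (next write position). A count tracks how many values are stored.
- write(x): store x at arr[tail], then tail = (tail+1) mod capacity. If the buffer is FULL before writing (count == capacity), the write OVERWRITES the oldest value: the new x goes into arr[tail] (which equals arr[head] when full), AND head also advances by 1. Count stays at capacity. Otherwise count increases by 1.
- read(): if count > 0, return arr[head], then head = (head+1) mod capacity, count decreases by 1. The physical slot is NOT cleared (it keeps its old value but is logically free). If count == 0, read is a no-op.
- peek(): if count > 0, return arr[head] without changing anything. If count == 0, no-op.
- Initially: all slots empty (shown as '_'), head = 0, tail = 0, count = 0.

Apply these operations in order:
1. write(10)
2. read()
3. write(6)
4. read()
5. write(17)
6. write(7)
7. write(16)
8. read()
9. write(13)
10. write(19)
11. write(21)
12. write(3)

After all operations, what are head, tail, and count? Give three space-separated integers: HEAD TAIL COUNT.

After op 1 (write(10)): arr=[10 _ _ _ _] head=0 tail=1 count=1
After op 2 (read()): arr=[10 _ _ _ _] head=1 tail=1 count=0
After op 3 (write(6)): arr=[10 6 _ _ _] head=1 tail=2 count=1
After op 4 (read()): arr=[10 6 _ _ _] head=2 tail=2 count=0
After op 5 (write(17)): arr=[10 6 17 _ _] head=2 tail=3 count=1
After op 6 (write(7)): arr=[10 6 17 7 _] head=2 tail=4 count=2
After op 7 (write(16)): arr=[10 6 17 7 16] head=2 tail=0 count=3
After op 8 (read()): arr=[10 6 17 7 16] head=3 tail=0 count=2
After op 9 (write(13)): arr=[13 6 17 7 16] head=3 tail=1 count=3
After op 10 (write(19)): arr=[13 19 17 7 16] head=3 tail=2 count=4
After op 11 (write(21)): arr=[13 19 21 7 16] head=3 tail=3 count=5
After op 12 (write(3)): arr=[13 19 21 3 16] head=4 tail=4 count=5

Answer: 4 4 5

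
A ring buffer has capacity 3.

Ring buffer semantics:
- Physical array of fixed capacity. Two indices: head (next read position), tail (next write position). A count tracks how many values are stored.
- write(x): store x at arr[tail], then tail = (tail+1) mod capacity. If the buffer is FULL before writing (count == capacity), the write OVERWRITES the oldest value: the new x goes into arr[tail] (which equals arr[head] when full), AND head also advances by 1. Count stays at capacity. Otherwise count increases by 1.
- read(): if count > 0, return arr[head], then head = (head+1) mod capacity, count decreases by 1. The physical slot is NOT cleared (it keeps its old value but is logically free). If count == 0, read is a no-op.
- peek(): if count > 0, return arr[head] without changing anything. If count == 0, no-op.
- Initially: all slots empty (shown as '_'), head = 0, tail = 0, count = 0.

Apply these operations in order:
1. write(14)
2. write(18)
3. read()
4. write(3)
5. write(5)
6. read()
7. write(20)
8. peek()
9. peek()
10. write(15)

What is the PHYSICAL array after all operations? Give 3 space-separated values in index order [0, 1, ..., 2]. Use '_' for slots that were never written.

After op 1 (write(14)): arr=[14 _ _] head=0 tail=1 count=1
After op 2 (write(18)): arr=[14 18 _] head=0 tail=2 count=2
After op 3 (read()): arr=[14 18 _] head=1 tail=2 count=1
After op 4 (write(3)): arr=[14 18 3] head=1 tail=0 count=2
After op 5 (write(5)): arr=[5 18 3] head=1 tail=1 count=3
After op 6 (read()): arr=[5 18 3] head=2 tail=1 count=2
After op 7 (write(20)): arr=[5 20 3] head=2 tail=2 count=3
After op 8 (peek()): arr=[5 20 3] head=2 tail=2 count=3
After op 9 (peek()): arr=[5 20 3] head=2 tail=2 count=3
After op 10 (write(15)): arr=[5 20 15] head=0 tail=0 count=3

Answer: 5 20 15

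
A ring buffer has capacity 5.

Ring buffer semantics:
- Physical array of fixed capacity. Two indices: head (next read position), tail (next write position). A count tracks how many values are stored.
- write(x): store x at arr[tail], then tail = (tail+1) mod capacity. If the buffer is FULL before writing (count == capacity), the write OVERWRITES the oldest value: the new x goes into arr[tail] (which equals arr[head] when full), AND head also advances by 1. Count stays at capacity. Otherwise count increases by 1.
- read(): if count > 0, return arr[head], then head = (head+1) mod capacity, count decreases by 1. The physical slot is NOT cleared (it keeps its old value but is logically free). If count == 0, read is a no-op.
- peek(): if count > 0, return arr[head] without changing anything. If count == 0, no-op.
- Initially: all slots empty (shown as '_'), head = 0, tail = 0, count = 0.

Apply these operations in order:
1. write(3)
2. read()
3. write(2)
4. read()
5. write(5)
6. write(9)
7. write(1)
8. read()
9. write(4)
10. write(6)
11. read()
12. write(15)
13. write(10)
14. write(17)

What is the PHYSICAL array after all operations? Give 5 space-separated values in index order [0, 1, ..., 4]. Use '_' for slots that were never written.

After op 1 (write(3)): arr=[3 _ _ _ _] head=0 tail=1 count=1
After op 2 (read()): arr=[3 _ _ _ _] head=1 tail=1 count=0
After op 3 (write(2)): arr=[3 2 _ _ _] head=1 tail=2 count=1
After op 4 (read()): arr=[3 2 _ _ _] head=2 tail=2 count=0
After op 5 (write(5)): arr=[3 2 5 _ _] head=2 tail=3 count=1
After op 6 (write(9)): arr=[3 2 5 9 _] head=2 tail=4 count=2
After op 7 (write(1)): arr=[3 2 5 9 1] head=2 tail=0 count=3
After op 8 (read()): arr=[3 2 5 9 1] head=3 tail=0 count=2
After op 9 (write(4)): arr=[4 2 5 9 1] head=3 tail=1 count=3
After op 10 (write(6)): arr=[4 6 5 9 1] head=3 tail=2 count=4
After op 11 (read()): arr=[4 6 5 9 1] head=4 tail=2 count=3
After op 12 (write(15)): arr=[4 6 15 9 1] head=4 tail=3 count=4
After op 13 (write(10)): arr=[4 6 15 10 1] head=4 tail=4 count=5
After op 14 (write(17)): arr=[4 6 15 10 17] head=0 tail=0 count=5

Answer: 4 6 15 10 17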